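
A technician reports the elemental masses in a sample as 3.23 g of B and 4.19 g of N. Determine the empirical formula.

n(B) = 3.23/10.81 = 0.2988, n(N) = 4.19/14.01 = 0.2991
Smallest is B at 0.2988 mol; normalising gives B 1.000, N 1.001
Ratio ≈ 1:1, so the empirical formula is BN

BN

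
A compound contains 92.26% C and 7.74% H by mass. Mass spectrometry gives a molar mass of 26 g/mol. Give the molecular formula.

Assume 100 g: 92.26 g C, 7.74 g H.
Moles — C: 92.26 / 12.01 = 7.682 mol; H: 7.74 / 1.008 = 7.679 mol
Divide by the smallest (7.679 mol H): C 1.000, H 1.000
Ratio ≈ 1:1, so the empirical formula is CH
Empirical-formula mass = 13.02 g/mol
n = 26 / 13.02 = 2.00 ≈ 2
Molecular formula = (CH)×2 = C2H2

C2H2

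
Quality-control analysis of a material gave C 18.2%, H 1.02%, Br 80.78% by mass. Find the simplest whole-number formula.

Assume 100 g: 18.2 g C, 1.02 g H, 80.78 g Br.
C: 18.2 g ÷ 12.01 g/mol = 1.515 mol
H: 1.02 g ÷ 1.008 g/mol = 1.012 mol
Br: 80.78 g ÷ 79.90 g/mol = 1.011 mol
Divide by the smallest (1.011 mol Br): C 1.499, H 1.001, Br 1.000
×2: C 3.00, H 2.00, Br 2.00 → C3H2Br2

C3H2Br2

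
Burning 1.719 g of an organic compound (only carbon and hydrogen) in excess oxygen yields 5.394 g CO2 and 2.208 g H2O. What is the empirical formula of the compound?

mol C = 5.394 / 44.01 = 0.1226; mass C = 0.1226 × 12.01 = 1.472 g
mol H = 2 × (2.208 / 18.02) = 0.2451; mass H = 0.2451 × 1.008 = 0.2470 g
Divide by the smallest (0.1226 mol C): C 1.000, H 1.999
→ CH2

CH2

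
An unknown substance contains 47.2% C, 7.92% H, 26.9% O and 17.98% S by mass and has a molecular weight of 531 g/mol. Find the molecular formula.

Assume 100 g: 47.2 g C, 7.92 g H, 26.9 g O, 17.98 g S.
Moles — C: 47.2 / 12.01 = 3.93 mol; H: 7.92 / 1.008 = 7.857 mol; O: 26.9 / 16.00 = 1.681 mol; S: 17.98 / 32.07 = 0.5606 mol
Smallest is S at 0.5606 mol; normalising gives C 7.010, H 14.014, O 2.999, S 1.000
Ratio ≈ 7:14:3:1, so the empirical formula is C7H14O3S
Empirical-formula mass = 178.25 g/mol
n = 531 / 178.25 = 2.98 ≈ 3
Molecular formula = (C7H14O3S)×3 = C21H42O9S3

C21H42O9S3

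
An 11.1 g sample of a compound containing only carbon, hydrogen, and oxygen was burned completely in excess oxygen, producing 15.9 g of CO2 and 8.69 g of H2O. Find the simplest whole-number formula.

C3H8O3

mol C = 15.9 / 44.01 = 0.3613; mass C = 0.3613 × 12.01 = 4.339 g
mol H = 2 × (8.69 / 18.02) = 0.9645; mass H = 0.9645 × 1.008 = 0.9722 g
mass O = 11.1 − (5.311) = 5.789 g → mol O = 0.3618
Smallest is C at 0.3613 mol; normalising gives C 1.000, H 2.670, O 1.001
Multiply by 3: C 3.00, H 8.01, O 3.00 → C3H8O3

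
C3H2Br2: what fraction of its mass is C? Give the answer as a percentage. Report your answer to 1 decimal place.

18.2%

Molar mass = 3(12.01) + 2(1.008) + 2(79.90) = 197.846 g/mol
Mass of C per mole = 3 × 12.01 = 36.030 g
% C = 36.030 / 197.846 × 100 = 18.2%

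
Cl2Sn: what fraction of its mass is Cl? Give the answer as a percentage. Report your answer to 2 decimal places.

37.39%

Molar mass = 2(35.45) + 1(118.71) = 189.610 g/mol
Mass of Cl per mole = 2 × 35.45 = 70.900 g
% Cl = 70.900 / 189.610 × 100 = 37.39%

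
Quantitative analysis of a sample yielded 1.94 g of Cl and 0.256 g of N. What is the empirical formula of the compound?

n(Cl) = 1.94/35.45 = 0.05472, n(N) = 0.256/14.01 = 0.01827
Divide by the smallest (0.01827 mol N): Cl 2.995, N 1.000
→ Cl3N

Cl3N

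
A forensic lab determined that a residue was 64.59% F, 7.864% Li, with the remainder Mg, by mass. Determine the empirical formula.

Assume 100 g: 64.59 g F, 7.864 g Li, 27.546 g Mg.
F: 64.59 g ÷ 19.00 g/mol = 3.399 mol
Li: 7.864 g ÷ 6.94 g/mol = 1.133 mol
Mg: 27.546 g ÷ 24.31 g/mol = 1.133 mol
Divide by the smallest (1.133 mol Mg): F 3.000, Li 1.000, Mg 1.000
Ratio ≈ 3:1:1, so the empirical formula is F3LiMg

F3LiMg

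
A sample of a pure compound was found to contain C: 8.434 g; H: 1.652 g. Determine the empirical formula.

n(C) = 8.434/12.01 = 0.7022, n(H) = 1.652/1.008 = 1.639
Smallest is C at 0.7022 mol; normalising gives C 1.000, H 2.334
×3: C 3.00, H 7.00 → C3H7

C3H7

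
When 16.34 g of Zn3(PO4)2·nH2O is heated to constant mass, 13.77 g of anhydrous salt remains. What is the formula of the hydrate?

Mass of water lost = 16.34 − 13.77 = 2.57 g → 2.57 / 18.02 = 0.1426 mol H2O
Molar mass of Zn3(PO4)2 = 386.08 g/mol → mol Zn3(PO4)2 = 13.77 / 386.08 = 0.03567
n = 0.1426 / 0.03567 = 4.00 ≈ 4 → Zn3(PO4)2·4H2O

Zn3(PO4)2·4H2O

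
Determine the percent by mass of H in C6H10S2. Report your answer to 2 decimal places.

6.89%

Molar mass = 6(12.01) + 10(1.008) + 2(32.07) = 146.280 g/mol
Mass of H per mole = 10 × 1.008 = 10.080 g
% H = 10.080 / 146.280 × 100 = 6.89%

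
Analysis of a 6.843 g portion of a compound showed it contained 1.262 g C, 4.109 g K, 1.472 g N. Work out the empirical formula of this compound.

Moles — C: 1.262 / 12.01 = 0.1051 mol; K: 4.109 / 39.10 = 0.1051 mol; N: 1.472 / 14.01 = 0.1051 mol
Ratios (÷ 0.1051): C 1.000, K 1.000, N 1.000
Ratio ≈ 1:1:1, so the empirical formula is CKN

CKN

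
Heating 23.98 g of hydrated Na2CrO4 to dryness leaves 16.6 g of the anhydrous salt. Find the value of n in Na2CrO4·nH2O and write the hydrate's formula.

Mass of water lost = 23.98 − 16.6 = 7.38 g → 7.38 / 18.02 = 0.4095 mol H2O
Molar mass of Na2CrO4 = 161.98 g/mol → mol Na2CrO4 = 16.6 / 161.98 = 0.1025
n = 0.4095 / 0.1025 = 4.00 ≈ 4 → Na2CrO4·4H2O

Na2CrO4·4H2O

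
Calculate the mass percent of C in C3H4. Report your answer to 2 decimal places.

89.94%

Molar mass = 3(12.01) + 4(1.008) = 40.062 g/mol
Mass of C per mole = 3 × 12.01 = 36.030 g
% C = 36.030 / 40.062 × 100 = 89.94%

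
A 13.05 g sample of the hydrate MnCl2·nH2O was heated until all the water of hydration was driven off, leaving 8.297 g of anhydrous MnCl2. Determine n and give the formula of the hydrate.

Mass of water lost = 13.05 − 8.297 = 4.753 g → 4.753 / 18.02 = 0.2638 mol H2O
Molar mass of MnCl2 = 125.84 g/mol → mol MnCl2 = 8.297 / 125.84 = 0.06593
n = 0.2638 / 0.06593 = 4.00 ≈ 4 → MnCl2·4H2O

MnCl2·4H2O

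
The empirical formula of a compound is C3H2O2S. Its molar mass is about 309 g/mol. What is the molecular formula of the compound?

C9H6O6S3

Empirical-formula mass = 102.12 g/mol
n = 309 / 102.12 = 3.03 ≈ 3
Molecular formula = (C3H2O2S)3 = C9H6O6S3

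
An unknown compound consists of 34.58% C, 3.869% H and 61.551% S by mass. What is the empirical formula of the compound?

Assume 100 g: 34.58 g C, 3.869 g H, 61.551 g S.
n(C) = 34.58/12.01 = 2.879, n(H) = 3.869/1.008 = 3.838, n(S) = 61.551/32.07 = 1.919
Ratios (÷ 1.919): C 1.500, H 2.000, S 1.000
×2: C 3.00, H 4.00, S 2.00 → C3H4S2

C3H4S2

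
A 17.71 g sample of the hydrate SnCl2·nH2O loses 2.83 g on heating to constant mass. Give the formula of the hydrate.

SnCl2·2H2O

Mass of anhydrous SnCl2 = 17.71 − 2.83 = 14.88 g
mol H2O = 2.83 / 18.02 = 0.157
Molar mass of SnCl2 = 189.61 g/mol → mol SnCl2 = 14.88 / 189.61 = 0.07848
n = 0.157 / 0.07848 = 2.00 ≈ 2 → SnCl2·2H2O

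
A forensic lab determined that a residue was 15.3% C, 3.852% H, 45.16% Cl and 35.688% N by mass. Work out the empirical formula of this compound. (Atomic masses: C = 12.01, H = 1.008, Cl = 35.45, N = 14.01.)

CH3ClN2

Assume 100 g: 15.3 g C, 3.852 g H, 45.16 g Cl, 35.688 g N.
n(C) = 15.3/12.01 = 1.274, n(H) = 3.852/1.008 = 3.821, n(Cl) = 45.16/35.45 = 1.274, n(N) = 35.688/14.01 = 2.547
Smallest is Cl at 1.274 mol; normalising gives C 1.000, H 3.000, Cl 1.000, N 2.000
→ CH3ClN2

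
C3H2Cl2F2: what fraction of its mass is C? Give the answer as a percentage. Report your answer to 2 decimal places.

Molar mass = 3(12.01) + 2(1.008) + 2(35.45) + 2(19.00) = 146.946 g/mol
Mass of C per mole = 3 × 12.01 = 36.030 g
% C = 36.030 / 146.946 × 100 = 24.52%

24.52%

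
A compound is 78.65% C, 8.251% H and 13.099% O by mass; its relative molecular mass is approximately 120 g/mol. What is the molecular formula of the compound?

C8H10O

Assume 100 g: 78.65 g C, 8.251 g H, 13.099 g O.
C: 78.65 g ÷ 12.01 g/mol = 6.549 mol
H: 8.251 g ÷ 1.008 g/mol = 8.186 mol
O: 13.099 g ÷ 16.00 g/mol = 0.8187 mol
Divide by the smallest (0.8187 mol O): C 7.999, H 9.998, O 1.000
Ratio ≈ 8:10:1, so the empirical formula is C8H10O
Empirical-formula mass = 122.16 g/mol
n = 120 / 122.16 = 0.98 ≈ 1
Molecular formula = empirical formula = C8H10O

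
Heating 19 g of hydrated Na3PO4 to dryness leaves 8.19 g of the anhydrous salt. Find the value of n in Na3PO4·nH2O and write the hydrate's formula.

Na3PO4·12H2O

Mass of water lost = 19 − 8.19 = 10.81 g → 10.81 / 18.02 = 0.5999 mol H2O
Molar mass of Na3PO4 = 163.94 g/mol → mol Na3PO4 = 8.19 / 163.94 = 0.04996
n = 0.5999 / 0.04996 = 12.01 ≈ 12 → Na3PO4·12H2O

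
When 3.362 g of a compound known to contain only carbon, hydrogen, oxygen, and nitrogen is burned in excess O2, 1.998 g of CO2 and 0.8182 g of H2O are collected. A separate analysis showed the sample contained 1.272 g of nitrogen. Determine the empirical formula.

CH2N2O2

mol C = 1.998 / 44.01 = 0.04540; mass C = 0.04540 × 12.01 = 0.5452 g
mol H = 2 × (0.8182 / 18.02) = 0.09081; mass H = 0.09081 × 1.008 = 0.09154 g
mol N = 1.272 / 14.01 = 0.09079
mass O = 3.362 − (1.909) = 1.453 g → mol O = 0.09083
Ratios (÷ 0.0454): C 1.000, H 2.000, N 2.000, O 2.001
≈ 1:2:2:2 → CH2N2O2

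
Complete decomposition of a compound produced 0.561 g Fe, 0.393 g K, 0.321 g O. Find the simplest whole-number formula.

Fe: 0.561 g ÷ 55.85 g/mol = 0.01004 mol
K: 0.393 g ÷ 39.10 g/mol = 0.01005 mol
O: 0.321 g ÷ 16.00 g/mol = 0.02006 mol
Smallest is Fe at 0.01004 mol; normalising gives Fe 1.000, K 1.001, O 1.997
≈ 1:1:2 → FeKO2

FeKO2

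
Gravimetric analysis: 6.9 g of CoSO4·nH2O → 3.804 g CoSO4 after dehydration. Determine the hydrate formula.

CoSO4·7H2O

Mass of water lost = 6.9 − 3.804 = 3.096 g → 3.096 / 18.02 = 0.1718 mol H2O
Molar mass of CoSO4 = 155.00 g/mol → mol CoSO4 = 3.804 / 155.00 = 0.02454
n = 0.1718 / 0.02454 = 7.00 ≈ 7 → CoSO4·7H2O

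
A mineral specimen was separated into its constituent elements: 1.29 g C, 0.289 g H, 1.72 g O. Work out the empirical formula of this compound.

C3H8O3

Moles — C: 1.29 / 12.01 = 0.1074 mol; H: 0.289 / 1.008 = 0.2867 mol; O: 1.72 / 16.00 = 0.1075 mol
Divide by the smallest (0.1074 mol C): C 1.000, H 2.669, O 1.001
Scaling by 3: C 3.00, H 8.01, O 3.00 → C3H8O3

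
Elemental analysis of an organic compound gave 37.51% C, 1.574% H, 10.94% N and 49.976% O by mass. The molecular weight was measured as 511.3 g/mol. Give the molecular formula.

C16H8N4O16

Assume 100 g: 37.51 g C, 1.574 g H, 10.94 g N, 49.976 g O.
n(C) = 37.51/12.01 = 3.123, n(H) = 1.574/1.008 = 1.562, n(N) = 10.94/14.01 = 0.7809, n(O) = 49.976/16.00 = 3.123
Smallest is N at 0.7809 mol; normalising gives C 4.000, H 2.000, N 1.000, O 4.000
Ratio ≈ 4:2:1:4, so the empirical formula is C4H2NO4
Empirical-formula mass = 128.07 g/mol
n = 511.3 / 128.07 = 3.99 ≈ 4
Molecular formula = (C4H2NO4)×4 = C16H8N4O16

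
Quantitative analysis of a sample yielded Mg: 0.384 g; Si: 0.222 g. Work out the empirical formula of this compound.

Mg: 0.384 g ÷ 24.31 g/mol = 0.0158 mol
Si: 0.222 g ÷ 28.09 g/mol = 0.007903 mol
Divide by the smallest (0.007903 mol Si): Mg 1.999, Si 1.000
≈ 2:1 → Mg2Si

Mg2Si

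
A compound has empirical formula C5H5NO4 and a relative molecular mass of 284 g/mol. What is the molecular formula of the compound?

C10H10N2O8

Empirical-formula mass = 143.10 g/mol
n = 284 / 143.10 = 1.98 ≈ 2
Molecular formula = (C5H5NO4)2 = C10H10N2O8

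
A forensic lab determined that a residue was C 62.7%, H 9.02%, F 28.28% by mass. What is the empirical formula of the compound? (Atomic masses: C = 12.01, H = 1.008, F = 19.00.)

C7H12F2

Assume 100 g: 62.7 g C, 9.02 g H, 28.28 g F.
n(C) = 62.7/12.01 = 5.221, n(H) = 9.02/1.008 = 8.948, n(F) = 28.28/19.00 = 1.488
Smallest is F at 1.488 mol; normalising gives C 3.508, H 6.012, F 1.000
Multiply by 2: C 7.02, H 12.02, F 2.00 → C7H12F2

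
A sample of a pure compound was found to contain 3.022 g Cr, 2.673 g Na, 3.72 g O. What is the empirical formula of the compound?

CrNa2O4

Moles — Cr: 3.022 / 52.00 = 0.05812 mol; Na: 2.673 / 22.99 = 0.1163 mol; O: 3.72 / 16.00 = 0.2325 mol
Ratios (÷ 0.05812): Cr 1.000, Na 2.001, O 4.001
≈ 1:2:4 → CrNa2O4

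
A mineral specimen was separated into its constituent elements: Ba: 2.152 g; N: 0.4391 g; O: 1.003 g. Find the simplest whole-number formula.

BaN2O4

n(Ba) = 2.152/137.33 = 0.01567, n(N) = 0.4391/14.01 = 0.03134, n(O) = 1.003/16.00 = 0.06269
Smallest is Ba at 0.01567 mol; normalising gives Ba 1.000, N 2.000, O 4.000
Ratio ≈ 1:2:4, so the empirical formula is BaN2O4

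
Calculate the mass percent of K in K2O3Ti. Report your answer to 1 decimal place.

Molar mass = 2(39.10) + 3(16.00) + 1(47.87) = 174.070 g/mol
Mass of K per mole = 2 × 39.10 = 78.200 g
% K = 78.200 / 174.070 × 100 = 44.9%

44.9%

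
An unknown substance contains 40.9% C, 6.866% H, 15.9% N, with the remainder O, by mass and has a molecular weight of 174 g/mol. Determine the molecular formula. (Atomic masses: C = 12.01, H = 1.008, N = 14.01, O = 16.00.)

C6H12N2O4

Assume 100 g: 40.9 g C, 6.866 g H, 15.9 g N, 36.334 g O.
n(C) = 40.9/12.01 = 3.405, n(H) = 6.866/1.008 = 6.812, n(N) = 15.9/14.01 = 1.135, n(O) = 36.334/16.00 = 2.271
Smallest is N at 1.135 mol; normalising gives C 3.001, H 6.002, N 1.000, O 2.001
≈ 3:6:1:2 → C3H6NO2
Empirical-formula mass = 88.09 g/mol
n = 174 / 88.09 = 1.98 ≈ 2
Molecular formula = (C3H6NO2)×2 = C6H12N2O4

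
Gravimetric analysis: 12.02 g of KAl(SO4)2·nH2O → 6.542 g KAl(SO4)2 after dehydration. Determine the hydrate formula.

Mass of water lost = 12.02 − 6.542 = 5.478 g → 5.478 / 18.02 = 0.304 mol H2O
Molar mass of KAl(SO4)2 = 258.22 g/mol → mol KAl(SO4)2 = 6.542 / 258.22 = 0.02533
n = 0.304 / 0.02533 = 12.00 ≈ 12 → KAl(SO4)2·12H2O

KAl(SO4)2·12H2O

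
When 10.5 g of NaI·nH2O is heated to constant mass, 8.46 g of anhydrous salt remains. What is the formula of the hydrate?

NaI·2H2O

Mass of water lost = 10.5 − 8.46 = 2.04 g → 2.04 / 18.02 = 0.1132 mol H2O
Molar mass of NaI = 149.89 g/mol → mol NaI = 8.46 / 149.89 = 0.05644
n = 0.1132 / 0.05644 = 2.01 ≈ 2 → NaI·2H2O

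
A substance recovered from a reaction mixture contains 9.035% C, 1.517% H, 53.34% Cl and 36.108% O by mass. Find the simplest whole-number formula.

CH2Cl2O3

Assume 100 g: 9.035 g C, 1.517 g H, 53.34 g Cl, 36.108 g O.
C: 9.035 g ÷ 12.01 g/mol = 0.7523 mol
H: 1.517 g ÷ 1.008 g/mol = 1.505 mol
Cl: 53.34 g ÷ 35.45 g/mol = 1.505 mol
O: 36.108 g ÷ 16.00 g/mol = 2.257 mol
Smallest is C at 0.7523 mol; normalising gives C 1.000, H 2.001, Cl 2.000, O 3.000
Ratio ≈ 1:2:2:3, so the empirical formula is CH2Cl2O3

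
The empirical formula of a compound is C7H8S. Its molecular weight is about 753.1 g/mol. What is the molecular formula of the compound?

C42H48S6

Empirical-formula mass = 124.20 g/mol
n = 753.1 / 124.20 = 6.06 ≈ 6
Molecular formula = (C7H8S)6 = C42H48S6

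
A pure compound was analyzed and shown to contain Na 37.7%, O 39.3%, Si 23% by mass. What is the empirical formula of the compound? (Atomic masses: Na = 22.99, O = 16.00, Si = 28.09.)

Na2O3Si

Assume 100 g: 37.7 g Na, 39.3 g O, 23 g Si.
Moles — Na: 37.7 / 22.99 = 1.64 mol; O: 39.3 / 16.00 = 2.456 mol; Si: 23 / 28.09 = 0.8188 mol
Ratios (÷ 0.8188): Na 2.003, O 3.000, Si 1.000
Ratio ≈ 2:3:1, so the empirical formula is Na2O3Si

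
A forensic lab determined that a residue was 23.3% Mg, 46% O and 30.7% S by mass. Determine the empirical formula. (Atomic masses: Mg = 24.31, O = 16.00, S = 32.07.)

MgO3S

Assume 100 g: 23.3 g Mg, 46 g O, 30.7 g S.
Moles — Mg: 23.3 / 24.31 = 0.9585 mol; O: 46 / 16.00 = 2.875 mol; S: 30.7 / 32.07 = 0.9573 mol
Ratios (÷ 0.9573): Mg 1.001, O 3.003, S 1.000
→ MgO3S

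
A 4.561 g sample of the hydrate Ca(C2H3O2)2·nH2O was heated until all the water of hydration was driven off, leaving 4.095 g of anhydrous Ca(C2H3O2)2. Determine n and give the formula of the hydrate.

Ca(C2H3O2)2·H2O

Mass of water lost = 4.561 − 4.095 = 0.466 g → 0.466 / 18.02 = 0.02586 mol H2O
Molar mass of Ca(C2H3O2)2 = 158.17 g/mol → mol Ca(C2H3O2)2 = 4.095 / 158.17 = 0.02589
n = 0.02586 / 0.02589 = 1.00 ≈ 1 → Ca(C2H3O2)2·H2O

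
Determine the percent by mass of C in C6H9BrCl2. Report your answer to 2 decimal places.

Molar mass = 6(12.01) + 9(1.008) + 1(79.90) + 2(35.45) = 231.932 g/mol
Mass of C per mole = 6 × 12.01 = 72.060 g
% C = 72.060 / 231.932 × 100 = 31.07%

31.07%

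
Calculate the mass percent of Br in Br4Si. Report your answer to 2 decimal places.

Molar mass = 4(79.90) + 1(28.09) = 347.690 g/mol
Mass of Br per mole = 4 × 79.90 = 319.600 g
% Br = 319.600 / 347.690 × 100 = 91.92%

91.92%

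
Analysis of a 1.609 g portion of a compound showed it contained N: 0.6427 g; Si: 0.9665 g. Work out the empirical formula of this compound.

n(N) = 0.6427/14.01 = 0.04587, n(Si) = 0.9665/28.09 = 0.03441
Divide by the smallest (0.03441 mol Si): N 1.333, Si 1.000
Scaling by 3: N 4.00, Si 3.00 → N4Si3

N4Si3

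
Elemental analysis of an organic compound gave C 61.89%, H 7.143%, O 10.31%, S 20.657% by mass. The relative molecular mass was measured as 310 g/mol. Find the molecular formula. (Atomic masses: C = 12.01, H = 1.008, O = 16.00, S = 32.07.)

C16H22O2S2

Assume 100 g: 61.89 g C, 7.143 g H, 10.31 g O, 20.657 g S.
C: 61.89 g ÷ 12.01 g/mol = 5.153 mol
H: 7.143 g ÷ 1.008 g/mol = 7.086 mol
O: 10.31 g ÷ 16.00 g/mol = 0.6444 mol
S: 20.657 g ÷ 32.07 g/mol = 0.6441 mol
Divide by the smallest (0.6441 mol S): C 8.000, H 11.001, O 1.000, S 1.000
Ratio ≈ 8:11:1:1, so the empirical formula is C8H11OS
Empirical-formula mass = 155.24 g/mol
n = 310 / 155.24 = 2.00 ≈ 2
Molecular formula = (C8H11OS)×2 = C16H22O2S2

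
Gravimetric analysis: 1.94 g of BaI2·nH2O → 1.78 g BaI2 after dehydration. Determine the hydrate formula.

Mass of water lost = 1.94 − 1.78 = 0.16 g → 0.16 / 18.02 = 0.008879 mol H2O
Molar mass of BaI2 = 391.13 g/mol → mol BaI2 = 1.78 / 391.13 = 0.004551
n = 0.008879 / 0.004551 = 1.95 ≈ 2 → BaI2·2H2O

BaI2·2H2O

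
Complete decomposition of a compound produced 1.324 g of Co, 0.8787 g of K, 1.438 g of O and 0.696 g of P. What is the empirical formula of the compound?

Co: 1.324 g ÷ 58.93 g/mol = 0.02247 mol
K: 0.8787 g ÷ 39.10 g/mol = 0.02247 mol
O: 1.438 g ÷ 16.00 g/mol = 0.08987 mol
P: 0.696 g ÷ 30.97 g/mol = 0.02247 mol
Smallest is Co at 0.02247 mol; normalising gives Co 1.000, K 1.000, O 4.000, P 1.000
→ CoKO4P

CoKO4P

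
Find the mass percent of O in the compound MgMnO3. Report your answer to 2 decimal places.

37.72%

Molar mass = 1(24.31) + 1(54.94) + 3(16.00) = 127.250 g/mol
Mass of O per mole = 3 × 16.00 = 48.000 g
% O = 48.000 / 127.250 × 100 = 37.72%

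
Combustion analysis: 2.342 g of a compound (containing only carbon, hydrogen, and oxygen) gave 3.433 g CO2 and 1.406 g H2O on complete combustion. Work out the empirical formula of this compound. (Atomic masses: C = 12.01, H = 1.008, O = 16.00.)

mol C = 3.433 / 44.01 = 0.07800; mass C = 0.07800 × 12.01 = 0.9368 g
mol H = 2 × (1.406 / 18.02) = 0.1560; mass H = 0.1560 × 1.008 = 0.1573 g
mass O = 2.342 − (1.094) = 1.248 g → mol O = 0.07799
Ratios (÷ 0.07799): C 1.000, H 2.001, O 1.000
Ratio ≈ 1:2:1, so the empirical formula is CH2O

CH2O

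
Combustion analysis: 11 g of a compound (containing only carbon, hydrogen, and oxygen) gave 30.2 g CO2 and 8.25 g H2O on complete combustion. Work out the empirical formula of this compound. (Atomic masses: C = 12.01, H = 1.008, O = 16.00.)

mol C = 30.2 / 44.01 = 0.6862; mass C = 0.6862 × 12.01 = 8.241 g
mol H = 2 × (8.25 / 18.02) = 0.9156; mass H = 0.9156 × 1.008 = 0.9230 g
mass O = 11 − (9.164) = 1.836 g → mol O = 0.1147
Divide by the smallest (0.1147 mol O): C 5.981, H 7.981, O 1.000
≈ 6:8:1 → C6H8O

C6H8O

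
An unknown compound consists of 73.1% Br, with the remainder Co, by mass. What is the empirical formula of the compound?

Br2Co

Assume 100 g: 73.1 g Br, 26.9 g Co.
Br: 73.1 g ÷ 79.90 g/mol = 0.9149 mol
Co: 26.9 g ÷ 58.93 g/mol = 0.4565 mol
Smallest is Co at 0.4565 mol; normalising gives Br 2.004, Co 1.000
→ Br2Co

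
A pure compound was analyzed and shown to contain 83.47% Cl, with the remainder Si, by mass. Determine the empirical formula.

Assume 100 g: 83.47 g Cl, 16.53 g Si.
Cl: 83.47 g ÷ 35.45 g/mol = 2.355 mol
Si: 16.53 g ÷ 28.09 g/mol = 0.5885 mol
Divide by the smallest (0.5885 mol Si): Cl 4.001, Si 1.000
→ Cl4Si

Cl4Si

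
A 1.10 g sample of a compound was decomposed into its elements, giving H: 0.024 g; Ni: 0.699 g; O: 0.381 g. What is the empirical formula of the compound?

H: 0.024 g ÷ 1.008 g/mol = 0.02381 mol
Ni: 0.699 g ÷ 58.69 g/mol = 0.01191 mol
O: 0.381 g ÷ 16.00 g/mol = 0.02381 mol
Divide by the smallest (0.01191 mol Ni): H 1.999, Ni 1.000, O 1.999
Ratio ≈ 2:1:2, so the empirical formula is H2NiO2

H2NiO2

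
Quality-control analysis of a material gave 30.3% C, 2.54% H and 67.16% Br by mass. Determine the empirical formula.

C3H3Br

Assume 100 g: 30.3 g C, 2.54 g H, 67.16 g Br.
C: 30.3 g ÷ 12.01 g/mol = 2.523 mol
H: 2.54 g ÷ 1.008 g/mol = 2.52 mol
Br: 67.16 g ÷ 79.90 g/mol = 0.8406 mol
Smallest is Br at 0.8406 mol; normalising gives C 3.001, H 2.998, Br 1.000
≈ 3:3:1 → C3H3Br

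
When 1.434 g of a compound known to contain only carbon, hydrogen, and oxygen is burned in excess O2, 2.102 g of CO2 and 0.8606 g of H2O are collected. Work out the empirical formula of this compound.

CH2O

mol C = 2.102 / 44.01 = 0.04776; mass C = 0.04776 × 12.01 = 0.5736 g
mol H = 2 × (0.8606 / 18.02) = 0.09552; mass H = 0.09552 × 1.008 = 0.09628 g
mass O = 1.434 − (0.6699) = 0.7641 g → mol O = 0.04776
Divide by the smallest (0.04776 mol O): C 1.000, H 2.000, O 1.000
Ratio ≈ 1:2:1, so the empirical formula is CH2O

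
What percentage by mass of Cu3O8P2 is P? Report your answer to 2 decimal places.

Molar mass = 3(63.55) + 8(16.00) + 2(30.97) = 380.590 g/mol
Mass of P per mole = 2 × 30.97 = 61.940 g
% P = 61.940 / 380.590 × 100 = 16.27%

16.27%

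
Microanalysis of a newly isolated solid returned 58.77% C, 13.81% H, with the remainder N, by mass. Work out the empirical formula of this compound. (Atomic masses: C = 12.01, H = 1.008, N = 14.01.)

Assume 100 g: 58.77 g C, 13.81 g H, 27.42 g N.
C: 58.77 g ÷ 12.01 g/mol = 4.893 mol
H: 13.81 g ÷ 1.008 g/mol = 13.7 mol
N: 27.42 g ÷ 14.01 g/mol = 1.957 mol
Smallest is N at 1.957 mol; normalising gives C 2.500, H 7.000, N 1.000
Multiply by 2: C 5.00, H 14.00, N 2.00 → C5H14N2

C5H14N2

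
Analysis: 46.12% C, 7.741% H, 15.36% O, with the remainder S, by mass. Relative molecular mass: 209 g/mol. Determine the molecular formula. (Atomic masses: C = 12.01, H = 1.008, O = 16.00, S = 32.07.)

C8H16O2S2

Assume 100 g: 46.12 g C, 7.741 g H, 15.36 g O, 30.779 g S.
Moles — C: 46.12 / 12.01 = 3.84 mol; H: 7.741 / 1.008 = 7.68 mol; O: 15.36 / 16.00 = 0.96 mol; S: 30.779 / 32.07 = 0.9597 mol
Ratios (÷ 0.9597): C 4.001, H 8.002, O 1.000, S 1.000
≈ 4:8:1:1 → C4H8OS
Empirical-formula mass = 104.17 g/mol
n = 209 / 104.17 = 2.01 ≈ 2
Molecular formula = (C4H8OS)×2 = C8H16O2S2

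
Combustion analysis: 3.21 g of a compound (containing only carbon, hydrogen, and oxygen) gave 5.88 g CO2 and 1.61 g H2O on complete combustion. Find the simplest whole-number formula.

C3H4O2

mol C = 5.88 / 44.01 = 0.1336; mass C = 0.1336 × 12.01 = 1.605 g
mol H = 2 × (1.61 / 18.02) = 0.1787; mass H = 0.1787 × 1.008 = 0.1801 g
mass O = 3.21 − (1.785) = 1.425 g → mol O = 0.08908
Ratios (÷ 0.08908): C 1.500, H 2.006, O 1.000
×2: C 3.00, H 4.01, O 2.00 → C3H4O2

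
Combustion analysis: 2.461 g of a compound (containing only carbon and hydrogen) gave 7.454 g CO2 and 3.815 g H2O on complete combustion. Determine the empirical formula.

mol C = 7.454 / 44.01 = 0.1694; mass C = 0.1694 × 12.01 = 2.034 g
mol H = 2 × (3.815 / 18.02) = 0.4234; mass H = 0.4234 × 1.008 = 0.4268 g
Ratios (÷ 0.1694): C 1.000, H 2.500
Scaling by 2: C 2.00, H 5.00 → C2H5

C2H5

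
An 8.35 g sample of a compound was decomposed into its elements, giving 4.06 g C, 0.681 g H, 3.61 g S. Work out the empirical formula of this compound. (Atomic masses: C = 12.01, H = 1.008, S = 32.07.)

C3H6S

n(C) = 4.06/12.01 = 0.3381, n(H) = 0.681/1.008 = 0.6756, n(S) = 3.61/32.07 = 0.1126
Ratios (÷ 0.1126): C 3.003, H 6.002, S 1.000
≈ 3:6:1 → C3H6S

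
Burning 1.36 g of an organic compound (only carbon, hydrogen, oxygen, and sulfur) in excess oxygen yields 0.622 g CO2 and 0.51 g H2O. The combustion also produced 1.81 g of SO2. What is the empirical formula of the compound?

mol C = 0.622 / 44.01 = 0.01413; mass C = 0.01413 × 12.01 = 0.1697 g
mol H = 2 × (0.51 / 18.02) = 0.05660; mass H = 0.05660 × 1.008 = 0.05706 g
mol S = 1.81 / 64.07 = 0.02825; mass S = 0.9060 g
mass O = 1.36 − (1.133) = 0.2272 g → mol O = 0.01420
Divide by the smallest (0.01413 mol C): C 1.000, H 4.005, O 1.005, S 1.999
≈ 1:4:1:2 → CH4OS2

CH4OS2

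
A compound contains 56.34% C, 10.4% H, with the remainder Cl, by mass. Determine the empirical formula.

C5H11Cl

Assume 100 g: 56.34 g C, 10.4 g H, 33.26 g Cl.
Moles — C: 56.34 / 12.01 = 4.691 mol; H: 10.4 / 1.008 = 10.32 mol; Cl: 33.26 / 35.45 = 0.9382 mol
Divide by the smallest (0.9382 mol Cl): C 5.000, H 10.997, Cl 1.000
→ C5H11Cl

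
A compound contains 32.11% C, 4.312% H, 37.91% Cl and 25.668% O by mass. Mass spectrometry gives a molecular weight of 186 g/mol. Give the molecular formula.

C5H8Cl2O3

Assume 100 g: 32.11 g C, 4.312 g H, 37.91 g Cl, 25.668 g O.
Moles — C: 32.11 / 12.01 = 2.674 mol; H: 4.312 / 1.008 = 4.278 mol; Cl: 37.91 / 35.45 = 1.069 mol; O: 25.668 / 16.00 = 1.604 mol
Smallest is Cl at 1.069 mol; normalising gives C 2.500, H 4.000, Cl 1.000, O 1.500
Multiply by 2: C 5.00, H 8.00, Cl 2.00, O 3.00 → C5H8Cl2O3
Empirical-formula mass = 187.01 g/mol
n = 186 / 187.01 = 0.99 ≈ 1
Molecular formula = empirical formula = C5H8Cl2O3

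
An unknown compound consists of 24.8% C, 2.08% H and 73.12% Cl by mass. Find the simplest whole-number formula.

Assume 100 g: 24.8 g C, 2.08 g H, 73.12 g Cl.
C: 24.8 g ÷ 12.01 g/mol = 2.065 mol
H: 2.08 g ÷ 1.008 g/mol = 2.063 mol
Cl: 73.12 g ÷ 35.45 g/mol = 2.063 mol
Ratios (÷ 2.063): C 1.001, H 1.000, Cl 1.000
≈ 1:1:1 → CHCl

CHCl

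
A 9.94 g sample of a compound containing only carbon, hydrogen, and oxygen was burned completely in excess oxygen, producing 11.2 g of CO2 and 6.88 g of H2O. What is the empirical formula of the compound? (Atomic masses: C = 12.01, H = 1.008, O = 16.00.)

mol C = 11.2 / 44.01 = 0.2545; mass C = 0.2545 × 12.01 = 3.056 g
mol H = 2 × (6.88 / 18.02) = 0.7636; mass H = 0.7636 × 1.008 = 0.7697 g
mass O = 9.94 − (3.826) = 6.114 g → mol O = 0.3821
Smallest is C at 0.2545 mol; normalising gives C 1.000, H 3.001, O 1.502
Multiply by 2: C 2.00, H 6.00, O 3.00 → C2H6O3

C2H6O3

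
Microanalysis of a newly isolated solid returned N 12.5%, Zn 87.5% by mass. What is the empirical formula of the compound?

Assume 100 g: 12.5 g N, 87.5 g Zn.
N: 12.5 g ÷ 14.01 g/mol = 0.8922 mol
Zn: 87.5 g ÷ 65.38 g/mol = 1.338 mol
Divide by the smallest (0.8922 mol N): N 1.000, Zn 1.500
Scaling by 2: N 2.00, Zn 3.00 → N2Zn3

N2Zn3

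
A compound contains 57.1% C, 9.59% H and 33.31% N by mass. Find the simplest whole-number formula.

Assume 100 g: 57.1 g C, 9.59 g H, 33.31 g N.
C: 57.1 g ÷ 12.01 g/mol = 4.754 mol
H: 9.59 g ÷ 1.008 g/mol = 9.514 mol
N: 33.31 g ÷ 14.01 g/mol = 2.378 mol
Ratios (÷ 2.378): C 2.000, H 4.001, N 1.000
≈ 2:4:1 → C2H4N

C2H4N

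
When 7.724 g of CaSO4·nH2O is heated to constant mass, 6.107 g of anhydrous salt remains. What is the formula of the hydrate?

CaSO4·2H2O

Mass of water lost = 7.724 − 6.107 = 1.617 g → 1.617 / 18.02 = 0.08973 mol H2O
Molar mass of CaSO4 = 136.15 g/mol → mol CaSO4 = 6.107 / 136.15 = 0.04485
n = 0.08973 / 0.04485 = 2.00 ≈ 2 → CaSO4·2H2O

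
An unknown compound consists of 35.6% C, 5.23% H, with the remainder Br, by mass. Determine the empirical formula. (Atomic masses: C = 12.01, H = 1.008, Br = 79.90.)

C4H7Br

Assume 100 g: 35.6 g C, 5.23 g H, 59.17 g Br.
n(C) = 35.6/12.01 = 2.964, n(H) = 5.23/1.008 = 5.188, n(Br) = 59.17/79.90 = 0.7406
Smallest is Br at 0.7406 mol; normalising gives C 4.003, H 7.006, Br 1.000
→ C4H7Br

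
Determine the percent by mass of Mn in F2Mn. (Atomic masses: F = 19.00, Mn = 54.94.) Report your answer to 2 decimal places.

Molar mass = 2(19.00) + 1(54.94) = 92.940 g/mol
Mass of Mn per mole = 1 × 54.94 = 54.940 g
% Mn = 54.940 / 92.940 × 100 = 59.11%

59.11%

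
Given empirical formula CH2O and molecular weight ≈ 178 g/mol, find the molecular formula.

Empirical-formula mass = 30.03 g/mol
n = 178 / 30.03 = 5.93 ≈ 6
Molecular formula = (CH2O)6 = C6H12O6

C6H12O6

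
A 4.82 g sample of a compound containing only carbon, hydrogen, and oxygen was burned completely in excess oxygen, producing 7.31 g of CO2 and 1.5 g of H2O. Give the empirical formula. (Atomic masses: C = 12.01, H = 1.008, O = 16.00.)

CHO

mol C = 7.31 / 44.01 = 0.1661; mass C = 0.1661 × 12.01 = 1.995 g
mol H = 2 × (1.5 / 18.02) = 0.1665; mass H = 0.1665 × 1.008 = 0.1678 g
mass O = 4.82 − (2.163) = 2.657 g → mol O = 0.1661
Divide by the smallest (0.1661 mol O): C 1.000, H 1.002, O 1.000
≈ 1:1:1 → CHO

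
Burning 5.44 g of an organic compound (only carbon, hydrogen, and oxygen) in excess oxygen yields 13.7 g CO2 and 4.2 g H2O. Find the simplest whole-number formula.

mol C = 13.7 / 44.01 = 0.3113; mass C = 0.3113 × 12.01 = 3.739 g
mol H = 2 × (4.2 / 18.02) = 0.4661; mass H = 0.4661 × 1.008 = 0.4699 g
mass O = 5.44 − (4.209) = 1.231 g → mol O = 0.07697
Smallest is O at 0.07697 mol; normalising gives C 4.044, H 6.056, O 1.000
→ C4H6O

C4H6O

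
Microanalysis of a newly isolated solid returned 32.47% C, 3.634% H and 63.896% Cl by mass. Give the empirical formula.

C3H4Cl2

Assume 100 g: 32.47 g C, 3.634 g H, 63.896 g Cl.
C: 32.47 g ÷ 12.01 g/mol = 2.704 mol
H: 3.634 g ÷ 1.008 g/mol = 3.605 mol
Cl: 63.896 g ÷ 35.45 g/mol = 1.802 mol
Smallest is Cl at 1.802 mol; normalising gives C 1.500, H 2.000, Cl 1.000
Multiply by 2: C 3.00, H 4.00, Cl 2.00 → C3H4Cl2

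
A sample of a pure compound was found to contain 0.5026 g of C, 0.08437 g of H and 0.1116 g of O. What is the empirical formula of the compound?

Moles — C: 0.5026 / 12.01 = 0.04185 mol; H: 0.08437 / 1.008 = 0.0837 mol; O: 0.1116 / 16.00 = 0.006975 mol
Ratios (÷ 0.006975): C 6.000, H 12.000, O 1.000
Ratio ≈ 6:12:1, so the empirical formula is C6H12O

C6H12O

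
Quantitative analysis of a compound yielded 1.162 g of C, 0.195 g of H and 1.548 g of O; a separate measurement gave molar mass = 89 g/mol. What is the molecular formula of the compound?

C3H6O3

n(C) = 1.162/12.01 = 0.09675, n(H) = 0.195/1.008 = 0.1935, n(O) = 1.548/16.00 = 0.09675
Divide by the smallest (0.09675 mol O): C 1.000, H 2.000, O 1.000
→ CH2O
Empirical-formula mass = 30.03 g/mol
n = 89 / 30.03 = 2.96 ≈ 3
Molecular formula = (CH2O)×3 = C3H6O3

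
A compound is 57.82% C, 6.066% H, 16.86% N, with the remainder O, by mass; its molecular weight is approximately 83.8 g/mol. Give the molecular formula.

C4H5NO

Assume 100 g: 57.82 g C, 6.066 g H, 16.86 g N, 19.254 g O.
Moles — C: 57.82 / 12.01 = 4.814 mol; H: 6.066 / 1.008 = 6.018 mol; N: 16.86 / 14.01 = 1.203 mol; O: 19.254 / 16.00 = 1.203 mol
Smallest is O at 1.203 mol; normalising gives C 4.001, H 5.001, N 1.000, O 1.000
Ratio ≈ 4:5:1:1, so the empirical formula is C4H5NO
Empirical-formula mass = 83.09 g/mol
n = 83.8 / 83.09 = 1.01 ≈ 1
Molecular formula = empirical formula = C4H5NO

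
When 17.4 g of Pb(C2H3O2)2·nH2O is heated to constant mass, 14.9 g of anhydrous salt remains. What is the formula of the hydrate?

Pb(C2H3O2)2·3H2O

Mass of water lost = 17.4 − 14.9 = 2.5 g → 2.5 / 18.02 = 0.1387 mol H2O
Molar mass of Pb(C2H3O2)2 = 325.29 g/mol → mol Pb(C2H3O2)2 = 14.9 / 325.29 = 0.04581
n = 0.1387 / 0.04581 = 3.03 ≈ 3 → Pb(C2H3O2)2·3H2O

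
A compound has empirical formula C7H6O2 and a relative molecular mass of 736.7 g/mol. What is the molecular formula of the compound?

C42H36O12

Empirical-formula mass = 122.12 g/mol
n = 736.7 / 122.12 = 6.03 ≈ 6
Molecular formula = (C7H6O2)6 = C42H36O12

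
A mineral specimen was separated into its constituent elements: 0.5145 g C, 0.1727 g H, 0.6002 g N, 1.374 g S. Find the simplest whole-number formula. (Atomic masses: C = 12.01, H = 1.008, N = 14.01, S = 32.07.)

CH4NS

n(C) = 0.5145/12.01 = 0.04284, n(H) = 0.1727/1.008 = 0.1713, n(N) = 0.6002/14.01 = 0.04284, n(S) = 1.374/32.07 = 0.04284
Divide by the smallest (0.04284 mol C): C 1.000, H 3.999, N 1.000, S 1.000
≈ 1:4:1:1 → CH4NS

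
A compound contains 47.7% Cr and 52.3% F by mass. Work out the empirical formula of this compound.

CrF3

Assume 100 g: 47.7 g Cr, 52.3 g F.
Moles — Cr: 47.7 / 52.00 = 0.9173 mol; F: 52.3 / 19.00 = 2.753 mol
Smallest is Cr at 0.9173 mol; normalising gives Cr 1.000, F 3.001
Ratio ≈ 1:3, so the empirical formula is CrF3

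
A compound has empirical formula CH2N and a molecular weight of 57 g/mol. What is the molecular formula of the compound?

Empirical-formula mass = 28.04 g/mol
n = 57 / 28.04 = 2.03 ≈ 2
Molecular formula = (CH2N)2 = C2H4N2

C2H4N2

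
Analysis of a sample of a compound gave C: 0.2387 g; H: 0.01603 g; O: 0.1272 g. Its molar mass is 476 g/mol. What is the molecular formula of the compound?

C25H20O10

Moles — C: 0.2387 / 12.01 = 0.01988 mol; H: 0.01603 / 1.008 = 0.0159 mol; O: 0.1272 / 16.00 = 0.00795 mol
Ratios (÷ 0.00795): C 2.500, H 2.000, O 1.000
×2: C 5.00, H 4.00, O 2.00 → C5H4O2
Empirical-formula mass = 96.08 g/mol
n = 476 / 96.08 = 4.95 ≈ 5
Molecular formula = (C5H4O2)×5 = C25H20O10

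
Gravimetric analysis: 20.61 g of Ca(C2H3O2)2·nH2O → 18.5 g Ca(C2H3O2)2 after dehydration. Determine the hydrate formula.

Mass of water lost = 20.61 − 18.5 = 2.11 g → 2.11 / 18.02 = 0.1171 mol H2O
Molar mass of Ca(C2H3O2)2 = 158.17 g/mol → mol Ca(C2H3O2)2 = 18.5 / 158.17 = 0.117
n = 0.1171 / 0.117 = 1.00 ≈ 1 → Ca(C2H3O2)2·H2O

Ca(C2H3O2)2·H2O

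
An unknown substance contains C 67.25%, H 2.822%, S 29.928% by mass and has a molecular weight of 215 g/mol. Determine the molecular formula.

C12H6S2

Assume 100 g: 67.25 g C, 2.822 g H, 29.928 g S.
C: 67.25 g ÷ 12.01 g/mol = 5.6 mol
H: 2.822 g ÷ 1.008 g/mol = 2.8 mol
S: 29.928 g ÷ 32.07 g/mol = 0.9332 mol
Divide by the smallest (0.9332 mol S): C 6.000, H 3.000, S 1.000
≈ 6:3:1 → C6H3S
Empirical-formula mass = 107.15 g/mol
n = 215 / 107.15 = 2.01 ≈ 2
Molecular formula = (C6H3S)×2 = C12H6S2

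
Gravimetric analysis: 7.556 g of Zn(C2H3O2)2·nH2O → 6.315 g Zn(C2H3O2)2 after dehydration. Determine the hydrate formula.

Zn(C2H3O2)2·2H2O

Mass of water lost = 7.556 − 6.315 = 1.241 g → 1.241 / 18.02 = 0.06887 mol H2O
Molar mass of Zn(C2H3O2)2 = 183.47 g/mol → mol Zn(C2H3O2)2 = 6.315 / 183.47 = 0.03442
n = 0.06887 / 0.03442 = 2.00 ≈ 2 → Zn(C2H3O2)2·2H2O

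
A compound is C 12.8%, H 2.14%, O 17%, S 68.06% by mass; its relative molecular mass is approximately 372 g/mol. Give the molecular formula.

Assume 100 g: 12.8 g C, 2.14 g H, 17 g O, 68.06 g S.
Moles — C: 12.8 / 12.01 = 1.066 mol; H: 2.14 / 1.008 = 2.123 mol; O: 17 / 16.00 = 1.062 mol; S: 68.06 / 32.07 = 2.122 mol
Ratios (÷ 1.062): C 1.003, H 1.998, O 1.000, S 1.997
≈ 1:2:1:2 → CH2OS2
Empirical-formula mass = 94.17 g/mol
n = 372 / 94.17 = 3.95 ≈ 4
Molecular formula = (CH2OS2)×4 = C4H8O4S8

C4H8O4S8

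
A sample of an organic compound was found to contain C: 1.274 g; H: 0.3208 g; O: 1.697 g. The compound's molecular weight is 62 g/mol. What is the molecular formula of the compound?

C2H6O2

Moles — C: 1.274 / 12.01 = 0.1061 mol; H: 0.3208 / 1.008 = 0.3183 mol; O: 1.697 / 16.00 = 0.1061 mol
Smallest is O at 0.1061 mol; normalising gives C 1.000, H 3.001, O 1.000
≈ 1:3:1 → CH3O
Empirical-formula mass = 31.03 g/mol
n = 62 / 31.03 = 2.00 ≈ 2
Molecular formula = (CH3O)×2 = C2H6O2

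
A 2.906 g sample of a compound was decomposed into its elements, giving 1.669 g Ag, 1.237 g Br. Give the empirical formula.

AgBr

n(Ag) = 1.669/107.87 = 0.01547, n(Br) = 1.237/79.90 = 0.01548
Ratios (÷ 0.01547): Ag 1.000, Br 1.001
→ AgBr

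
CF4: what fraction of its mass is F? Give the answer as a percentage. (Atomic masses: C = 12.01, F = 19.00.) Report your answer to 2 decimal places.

86.35%

Molar mass = 1(12.01) + 4(19.00) = 88.010 g/mol
Mass of F per mole = 4 × 19.00 = 76.000 g
% F = 76.000 / 88.010 × 100 = 86.35%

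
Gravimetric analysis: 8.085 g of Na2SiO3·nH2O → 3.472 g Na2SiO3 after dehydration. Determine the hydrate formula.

Mass of water lost = 8.085 − 3.472 = 4.613 g → 4.613 / 18.02 = 0.256 mol H2O
Molar mass of Na2SiO3 = 122.07 g/mol → mol Na2SiO3 = 3.472 / 122.07 = 0.02844
n = 0.256 / 0.02844 = 9.00 ≈ 9 → Na2SiO3·9H2O

Na2SiO3·9H2O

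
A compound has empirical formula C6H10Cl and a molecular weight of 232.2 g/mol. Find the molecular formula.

Empirical-formula mass = 117.59 g/mol
n = 232.2 / 117.59 = 1.97 ≈ 2
Molecular formula = (C6H10Cl)2 = C12H20Cl2

C12H20Cl2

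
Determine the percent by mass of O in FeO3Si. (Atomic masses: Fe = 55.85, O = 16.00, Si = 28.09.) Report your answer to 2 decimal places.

Molar mass = 1(55.85) + 3(16.00) + 1(28.09) = 131.940 g/mol
Mass of O per mole = 3 × 16.00 = 48.000 g
% O = 48.000 / 131.940 × 100 = 36.38%

36.38%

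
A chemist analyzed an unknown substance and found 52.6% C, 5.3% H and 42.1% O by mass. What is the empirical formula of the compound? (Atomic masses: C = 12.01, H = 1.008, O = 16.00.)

Assume 100 g: 52.6 g C, 5.3 g H, 42.1 g O.
Moles — C: 52.6 / 12.01 = 4.38 mol; H: 5.3 / 1.008 = 5.258 mol; O: 42.1 / 16.00 = 2.631 mol
Divide by the smallest (2.631 mol O): C 1.664, H 1.998, O 1.000
Multiply by 3: C 4.99, H 5.99, O 3.00 → C5H6O3

C5H6O3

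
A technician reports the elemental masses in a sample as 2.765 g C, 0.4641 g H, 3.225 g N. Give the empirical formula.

CH2N

Moles — C: 2.765 / 12.01 = 0.2302 mol; H: 0.4641 / 1.008 = 0.4604 mol; N: 3.225 / 14.01 = 0.2302 mol
Smallest is N at 0.2302 mol; normalising gives C 1.000, H 2.000, N 1.000
≈ 1:2:1 → CH2N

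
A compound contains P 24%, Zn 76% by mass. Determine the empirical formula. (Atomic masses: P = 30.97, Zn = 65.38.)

P2Zn3

Assume 100 g: 24 g P, 76 g Zn.
P: 24 g ÷ 30.97 g/mol = 0.7749 mol
Zn: 76 g ÷ 65.38 g/mol = 1.162 mol
Smallest is P at 0.7749 mol; normalising gives P 1.000, Zn 1.500
×2: P 2.00, Zn 3.00 → P2Zn3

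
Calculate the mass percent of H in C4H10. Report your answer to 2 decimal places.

17.34%

Molar mass = 4(12.01) + 10(1.008) = 58.120 g/mol
Mass of H per mole = 10 × 1.008 = 10.080 g
% H = 10.080 / 58.120 × 100 = 17.34%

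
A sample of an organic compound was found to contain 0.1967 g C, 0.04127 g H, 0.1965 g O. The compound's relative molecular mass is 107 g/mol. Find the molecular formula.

C4H10O3

n(C) = 0.1967/12.01 = 0.01638, n(H) = 0.04127/1.008 = 0.04094, n(O) = 0.1965/16.00 = 0.01228
Ratios (÷ 0.01228): C 1.334, H 3.334, O 1.000
×3: C 4.00, H 10.00, O 3.00 → C4H10O3
Empirical-formula mass = 106.12 g/mol
n = 107 / 106.12 = 1.01 ≈ 1
Molecular formula = empirical formula = C4H10O3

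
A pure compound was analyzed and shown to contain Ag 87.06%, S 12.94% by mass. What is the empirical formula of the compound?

Ag2S

Assume 100 g: 87.06 g Ag, 12.94 g S.
Ag: 87.06 g ÷ 107.87 g/mol = 0.8071 mol
S: 12.94 g ÷ 32.07 g/mol = 0.4035 mol
Smallest is S at 0.4035 mol; normalising gives Ag 2.000, S 1.000
→ Ag2S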